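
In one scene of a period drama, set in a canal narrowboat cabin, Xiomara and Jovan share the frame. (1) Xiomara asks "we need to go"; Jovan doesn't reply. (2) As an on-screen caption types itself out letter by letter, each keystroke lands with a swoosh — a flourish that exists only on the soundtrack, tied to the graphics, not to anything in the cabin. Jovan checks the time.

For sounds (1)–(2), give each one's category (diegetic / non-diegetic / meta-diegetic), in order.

(1) spoken by a character present in the story world → diegetic.
(2) sound married to a title/caption — outside the diegesis by definition → non-diegetic.

diegetic, non-diegetic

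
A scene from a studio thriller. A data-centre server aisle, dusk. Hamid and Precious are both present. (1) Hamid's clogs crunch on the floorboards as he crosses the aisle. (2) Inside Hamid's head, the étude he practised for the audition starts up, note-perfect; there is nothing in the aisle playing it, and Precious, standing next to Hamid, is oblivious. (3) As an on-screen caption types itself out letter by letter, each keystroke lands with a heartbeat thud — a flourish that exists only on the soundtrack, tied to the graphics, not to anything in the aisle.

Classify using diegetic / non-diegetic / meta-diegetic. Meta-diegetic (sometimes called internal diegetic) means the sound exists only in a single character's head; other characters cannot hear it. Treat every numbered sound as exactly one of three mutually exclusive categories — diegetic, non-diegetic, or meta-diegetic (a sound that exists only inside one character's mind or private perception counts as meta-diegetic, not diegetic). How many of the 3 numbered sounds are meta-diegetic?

(1) is diegetic: a character's body making contact with the set — an in-world sound.
(2) is meta-diegetic: it lives in Hamid's subjectivity, not in the aisle.
(3) is non-diegetic: it accompanies on-screen graphics, not anything inside the story world.
So 1 of the 3 is meta-diegetic: (2).

1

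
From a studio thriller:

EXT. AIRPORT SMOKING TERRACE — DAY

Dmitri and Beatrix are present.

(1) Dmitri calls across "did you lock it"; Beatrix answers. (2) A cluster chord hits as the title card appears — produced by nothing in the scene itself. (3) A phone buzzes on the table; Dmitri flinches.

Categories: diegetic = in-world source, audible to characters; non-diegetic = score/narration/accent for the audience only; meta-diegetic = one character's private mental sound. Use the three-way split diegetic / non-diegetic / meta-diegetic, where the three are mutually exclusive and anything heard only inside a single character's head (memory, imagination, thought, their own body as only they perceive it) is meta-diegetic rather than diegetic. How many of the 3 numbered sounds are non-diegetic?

1

(1) on-screen dialogue — Dmitri speaks and Beatrix is there to hear → diegetic.
Sound (2): an editorial stinger — it belongs to the cut, not the story world, so non-diegetic.
Sound (3): the sound comes from a phone physically present in the location, so diegetic.
So 1 of the 3 is non-diegetic: (2).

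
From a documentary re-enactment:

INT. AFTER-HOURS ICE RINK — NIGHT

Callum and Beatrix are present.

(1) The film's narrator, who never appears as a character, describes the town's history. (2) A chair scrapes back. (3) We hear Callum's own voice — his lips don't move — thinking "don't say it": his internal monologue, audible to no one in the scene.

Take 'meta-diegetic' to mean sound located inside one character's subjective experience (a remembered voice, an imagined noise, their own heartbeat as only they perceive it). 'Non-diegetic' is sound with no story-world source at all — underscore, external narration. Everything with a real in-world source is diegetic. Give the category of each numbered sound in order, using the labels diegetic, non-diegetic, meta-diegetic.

non-diegetic, diegetic, meta-diegetic

(1) commentary laid over the scene from outside the fiction → non-diegetic.
(2) a chair is a real object/event in the scene's world → diegetic.
(3) internal monologue — inside Callum's mind, not spoken into the scene → meta-diegetic.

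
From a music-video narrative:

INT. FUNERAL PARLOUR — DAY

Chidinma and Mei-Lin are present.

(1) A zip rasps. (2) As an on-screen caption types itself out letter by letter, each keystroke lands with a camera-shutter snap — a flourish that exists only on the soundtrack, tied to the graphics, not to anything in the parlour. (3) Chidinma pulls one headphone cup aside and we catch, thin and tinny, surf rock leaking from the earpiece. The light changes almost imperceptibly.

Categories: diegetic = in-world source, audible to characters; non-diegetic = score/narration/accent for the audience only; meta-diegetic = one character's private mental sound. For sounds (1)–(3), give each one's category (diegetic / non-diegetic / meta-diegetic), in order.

Sound (1): the sound comes from a zip physically present in the location, so diegetic.
(2) is non-diegetic: sound married to a title/caption — outside the diegesis by definition.
(3) the earpiece is a real device on Chidinma's head — source music → diegetic.

diegetic, non-diegetic, diegetic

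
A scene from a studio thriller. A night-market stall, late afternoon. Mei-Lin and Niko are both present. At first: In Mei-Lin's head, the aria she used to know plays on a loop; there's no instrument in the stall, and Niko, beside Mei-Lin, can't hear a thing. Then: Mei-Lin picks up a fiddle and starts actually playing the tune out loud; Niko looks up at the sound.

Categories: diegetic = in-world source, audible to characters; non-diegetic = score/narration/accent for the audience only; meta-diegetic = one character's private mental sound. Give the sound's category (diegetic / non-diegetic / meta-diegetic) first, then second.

meta-diegetic, diegetic

First: the tune exists only as Mei-Lin's private memory; Niko can't hear it → meta-diegetic.
Second: Mei-Lin is now producing it live on a fiddle, in the room, and Niko hears it → diegetic.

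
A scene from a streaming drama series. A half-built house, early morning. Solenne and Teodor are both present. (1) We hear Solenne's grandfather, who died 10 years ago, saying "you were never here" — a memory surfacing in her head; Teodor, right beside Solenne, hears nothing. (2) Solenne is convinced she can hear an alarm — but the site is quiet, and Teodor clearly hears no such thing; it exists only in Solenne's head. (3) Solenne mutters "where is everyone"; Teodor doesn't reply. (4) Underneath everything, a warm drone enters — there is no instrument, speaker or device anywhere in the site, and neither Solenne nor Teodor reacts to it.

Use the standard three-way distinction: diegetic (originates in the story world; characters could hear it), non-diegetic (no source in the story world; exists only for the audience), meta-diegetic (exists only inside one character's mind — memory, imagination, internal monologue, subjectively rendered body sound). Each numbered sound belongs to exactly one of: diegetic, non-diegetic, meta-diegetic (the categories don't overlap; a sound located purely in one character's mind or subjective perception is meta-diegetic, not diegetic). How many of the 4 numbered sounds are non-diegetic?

(1) it's Solenne's recollection rendered as sound; the other character can't hear it → meta-diegetic.
(2) the sound is imagined by Solenne; nothing in the story world is producing it and Teodor can't hear it → meta-diegetic.
Sound (3): spoken by a character present in the story world, so diegetic.
Sound (4): it has no source in the story world and no character can hear it — it's underscore, so non-diegetic.
So 1 of the 4 is non-diegetic: (4).

1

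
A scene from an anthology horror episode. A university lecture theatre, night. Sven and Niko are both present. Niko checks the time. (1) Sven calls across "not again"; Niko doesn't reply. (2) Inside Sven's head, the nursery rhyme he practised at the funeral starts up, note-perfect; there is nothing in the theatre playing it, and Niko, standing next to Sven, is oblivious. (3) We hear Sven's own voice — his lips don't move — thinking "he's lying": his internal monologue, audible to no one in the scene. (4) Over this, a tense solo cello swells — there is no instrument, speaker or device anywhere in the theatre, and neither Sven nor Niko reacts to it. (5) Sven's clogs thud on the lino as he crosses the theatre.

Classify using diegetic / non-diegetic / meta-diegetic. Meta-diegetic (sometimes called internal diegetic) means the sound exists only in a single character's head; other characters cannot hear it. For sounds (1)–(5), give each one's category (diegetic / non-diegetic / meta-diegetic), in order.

Sound (1): on-screen dialogue — Sven speaks and Niko is there to hear, so diegetic.
(2) it lives in Sven's subjectivity, not in the theatre → meta-diegetic.
Sound (3): internal monologue — inside Sven's mind, not spoken into the scene, so meta-diegetic.
Sound (4): it has no source in the story world and no character can hear it — it's underscore, so non-diegetic.
Sound (5): a character's body making contact with the set — an in-world sound, so diegetic.

diegetic, meta-diegetic, meta-diegetic, non-diegetic, diegetic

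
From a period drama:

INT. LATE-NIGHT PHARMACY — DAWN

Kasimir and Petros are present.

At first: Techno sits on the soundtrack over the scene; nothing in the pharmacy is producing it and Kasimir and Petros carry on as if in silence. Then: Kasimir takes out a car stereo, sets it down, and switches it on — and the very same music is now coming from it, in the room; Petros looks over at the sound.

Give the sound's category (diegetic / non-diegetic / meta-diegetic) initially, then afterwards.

Initially: no in-world source exists and no character can hear it — underscore → non-diegetic.
Afterwards: a car stereo is now a real source in the story world and the characters hear it → diegetic.

non-diegetic, diegetic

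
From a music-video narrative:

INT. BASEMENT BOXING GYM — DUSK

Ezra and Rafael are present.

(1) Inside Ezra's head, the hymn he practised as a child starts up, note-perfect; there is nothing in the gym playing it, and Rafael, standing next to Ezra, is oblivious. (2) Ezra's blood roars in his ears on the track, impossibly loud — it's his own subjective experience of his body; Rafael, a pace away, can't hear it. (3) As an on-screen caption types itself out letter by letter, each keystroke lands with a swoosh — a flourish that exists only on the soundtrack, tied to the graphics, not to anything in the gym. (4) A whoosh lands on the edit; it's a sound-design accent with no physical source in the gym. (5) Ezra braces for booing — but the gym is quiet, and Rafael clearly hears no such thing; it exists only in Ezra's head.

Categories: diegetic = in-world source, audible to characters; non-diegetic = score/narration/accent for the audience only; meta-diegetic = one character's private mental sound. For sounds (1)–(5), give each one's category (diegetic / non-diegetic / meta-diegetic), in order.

(1) it lives in Ezra's subjectivity, not in the gym → meta-diegetic.
Sound (2): a subjective body sound — Ezra's private perception, inaudible to Rafael, so meta-diegetic.
Sound (3): it accompanies on-screen graphics, not anything inside the story world, so non-diegetic.
(4) is non-diegetic: an editorial stinger — it belongs to the cut, not the story world.
(5) is meta-diegetic: Ezra alone 'hears' it — an imagined sound, not present in the space.

meta-diegetic, meta-diegetic, non-diegetic, non-diegetic, meta-diegetic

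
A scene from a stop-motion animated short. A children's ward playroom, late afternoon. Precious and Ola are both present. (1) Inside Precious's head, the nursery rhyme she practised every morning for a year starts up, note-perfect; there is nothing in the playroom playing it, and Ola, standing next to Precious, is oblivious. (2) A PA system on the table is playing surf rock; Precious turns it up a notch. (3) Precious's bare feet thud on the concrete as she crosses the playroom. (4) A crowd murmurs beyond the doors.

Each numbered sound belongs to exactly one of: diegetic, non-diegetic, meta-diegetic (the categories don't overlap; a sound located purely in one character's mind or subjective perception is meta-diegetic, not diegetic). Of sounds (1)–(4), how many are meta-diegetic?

1

(1) it lives in Precious's subjectivity, not in the playroom → meta-diegetic.
(2) the music comes from an on-screen device that Precious responds to → diegetic.
(3) is diegetic: Precious's footsteps are produced in the story world.
Sound (4): it's the actual ambient sound of the location, so diegetic.
Meta-diegetic: (1) — that's 1.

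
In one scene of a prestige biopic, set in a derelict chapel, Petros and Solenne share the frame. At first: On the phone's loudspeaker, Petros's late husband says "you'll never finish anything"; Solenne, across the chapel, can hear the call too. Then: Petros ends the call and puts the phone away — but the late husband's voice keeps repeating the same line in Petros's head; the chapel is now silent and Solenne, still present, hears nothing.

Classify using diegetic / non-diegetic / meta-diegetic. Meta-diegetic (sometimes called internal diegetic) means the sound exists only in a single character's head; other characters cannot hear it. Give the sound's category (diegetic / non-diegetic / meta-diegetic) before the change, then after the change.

diegetic, meta-diegetic

Before the change: the loudspeaker is an in-world source; both Petros and Solenne hear the call → diegetic.
After the change: with the phone off, the voice continues only as Petros's private mental replay — Solenne can't hear it → meta-diegetic.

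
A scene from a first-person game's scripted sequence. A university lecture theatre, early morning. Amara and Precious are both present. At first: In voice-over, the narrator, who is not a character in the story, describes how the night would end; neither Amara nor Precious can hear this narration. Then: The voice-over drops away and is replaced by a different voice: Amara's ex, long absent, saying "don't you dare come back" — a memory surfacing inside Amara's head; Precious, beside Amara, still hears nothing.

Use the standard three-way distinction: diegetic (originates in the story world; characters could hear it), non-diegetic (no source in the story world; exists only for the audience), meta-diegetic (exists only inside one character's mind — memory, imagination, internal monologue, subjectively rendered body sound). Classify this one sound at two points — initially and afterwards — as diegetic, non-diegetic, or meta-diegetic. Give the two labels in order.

non-diegetic, meta-diegetic

Initially: the external narrator addresses only the audience — outside the story world → non-diegetic.
Afterwards: the replacement voice is a memory inside Amara's mind specifically → meta-diegetic.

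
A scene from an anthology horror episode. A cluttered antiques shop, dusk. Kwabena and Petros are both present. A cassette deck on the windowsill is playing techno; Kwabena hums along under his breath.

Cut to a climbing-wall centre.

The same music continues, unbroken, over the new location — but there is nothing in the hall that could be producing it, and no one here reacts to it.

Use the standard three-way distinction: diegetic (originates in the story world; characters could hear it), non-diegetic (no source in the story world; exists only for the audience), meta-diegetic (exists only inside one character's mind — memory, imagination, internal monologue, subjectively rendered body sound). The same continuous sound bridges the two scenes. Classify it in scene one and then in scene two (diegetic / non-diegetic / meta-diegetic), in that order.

Scene one: a cassette deck is an on-screen source and Kwabena reacts to it → diegetic.
Scene two: there is no source in the hall and no one hears it — it's now underscore → non-diegetic.

diegetic, non-diegetic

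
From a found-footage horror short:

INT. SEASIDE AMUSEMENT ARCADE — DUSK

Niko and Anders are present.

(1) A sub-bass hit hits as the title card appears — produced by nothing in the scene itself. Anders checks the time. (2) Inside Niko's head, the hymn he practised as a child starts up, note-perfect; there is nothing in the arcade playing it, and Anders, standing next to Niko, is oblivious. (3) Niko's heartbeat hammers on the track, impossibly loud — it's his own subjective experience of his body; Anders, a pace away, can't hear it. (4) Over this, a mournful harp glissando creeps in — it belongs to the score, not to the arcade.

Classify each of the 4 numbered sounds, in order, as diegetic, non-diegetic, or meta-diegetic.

non-diegetic, meta-diegetic, meta-diegetic, non-diegetic

(1) is non-diegetic: it's a sound-design accent with no in-world source; no one in the scene can hear it.
(2) remembered music, private to Niko — Anders is oblivious because it isn't in the room → meta-diegetic.
Sound (3): point-of-audition from inside Niko's body; not a sound in the room, so meta-diegetic.
(4) nothing in the arcade produces it and the characters don't hear it — pure soundtrack → non-diegetic.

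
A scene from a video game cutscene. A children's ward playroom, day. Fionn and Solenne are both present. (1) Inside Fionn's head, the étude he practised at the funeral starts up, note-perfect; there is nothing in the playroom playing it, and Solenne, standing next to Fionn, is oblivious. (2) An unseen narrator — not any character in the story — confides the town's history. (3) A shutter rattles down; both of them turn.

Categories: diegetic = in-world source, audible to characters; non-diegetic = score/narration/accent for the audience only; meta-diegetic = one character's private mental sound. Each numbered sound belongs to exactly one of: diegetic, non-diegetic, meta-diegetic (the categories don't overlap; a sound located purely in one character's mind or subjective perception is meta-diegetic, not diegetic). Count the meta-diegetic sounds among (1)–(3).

1

(1) remembered music, private to Fionn — Solenne is oblivious because it isn't in the room → meta-diegetic.
(2) is non-diegetic: the narrator exists outside the story world, addressing only the audience.
Sound (3): the sound comes from a shutter physically present in the location, so diegetic.
So 1 of the 3 is meta-diegetic: (1).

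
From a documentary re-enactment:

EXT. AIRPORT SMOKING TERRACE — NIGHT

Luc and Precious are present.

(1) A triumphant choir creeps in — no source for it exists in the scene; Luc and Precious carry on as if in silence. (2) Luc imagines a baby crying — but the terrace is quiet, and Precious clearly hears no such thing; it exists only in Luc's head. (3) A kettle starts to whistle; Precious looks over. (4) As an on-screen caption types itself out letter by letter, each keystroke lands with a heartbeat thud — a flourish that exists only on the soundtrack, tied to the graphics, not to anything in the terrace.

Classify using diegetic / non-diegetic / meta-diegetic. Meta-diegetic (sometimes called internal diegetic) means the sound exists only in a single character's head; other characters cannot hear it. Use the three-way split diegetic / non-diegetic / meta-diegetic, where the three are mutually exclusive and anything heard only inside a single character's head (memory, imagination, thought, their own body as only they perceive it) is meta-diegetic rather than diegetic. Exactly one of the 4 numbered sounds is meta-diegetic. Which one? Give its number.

Sound (1): score with no on-screen or off-screen source; it exists for the audience alone, so non-diegetic.
(2) is meta-diegetic: Luc alone 'hears' it — an imagined sound, not present in the space.
(3) is diegetic: the sound comes from a kettle physically present in the location.
(4) is non-diegetic: the caption isn't part of the story world, so neither is the sound tied to it.
Only (2) is meta-diegetic.

2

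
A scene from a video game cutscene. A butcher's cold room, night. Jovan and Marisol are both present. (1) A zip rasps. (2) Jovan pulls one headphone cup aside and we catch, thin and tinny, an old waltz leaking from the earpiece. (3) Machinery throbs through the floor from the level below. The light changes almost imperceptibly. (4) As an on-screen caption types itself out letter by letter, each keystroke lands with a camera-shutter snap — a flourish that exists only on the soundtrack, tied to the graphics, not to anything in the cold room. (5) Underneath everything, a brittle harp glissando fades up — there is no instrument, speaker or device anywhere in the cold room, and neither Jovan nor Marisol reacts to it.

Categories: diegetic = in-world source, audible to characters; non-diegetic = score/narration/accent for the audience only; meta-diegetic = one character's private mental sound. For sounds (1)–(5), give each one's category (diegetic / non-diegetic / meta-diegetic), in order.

diegetic, diegetic, diegetic, non-diegetic, non-diegetic

(1) the sound comes from a zip physically present in the location → diegetic.
(2) is diegetic: the earpiece is a real device on Jovan's head — source music.
(3) it's the actual ambient sound of the location → diegetic.
Sound (4): it accompanies on-screen graphics, not anything inside the story world, so non-diegetic.
(5) nothing in the cold room produces it and the characters don't hear it — pure soundtrack → non-diegetic.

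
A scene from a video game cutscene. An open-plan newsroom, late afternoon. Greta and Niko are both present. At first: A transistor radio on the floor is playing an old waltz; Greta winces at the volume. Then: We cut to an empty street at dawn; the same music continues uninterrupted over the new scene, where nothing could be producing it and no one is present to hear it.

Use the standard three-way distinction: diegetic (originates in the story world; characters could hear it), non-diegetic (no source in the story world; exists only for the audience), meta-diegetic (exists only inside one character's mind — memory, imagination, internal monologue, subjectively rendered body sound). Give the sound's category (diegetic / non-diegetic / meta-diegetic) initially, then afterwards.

diegetic, non-diegetic

Initially: a transistor radio is a real in-scene source and Greta reacts to it → diegetic.
Afterwards: there is no longer any in-world source and no one can hear it — it has become underscore → non-diegetic.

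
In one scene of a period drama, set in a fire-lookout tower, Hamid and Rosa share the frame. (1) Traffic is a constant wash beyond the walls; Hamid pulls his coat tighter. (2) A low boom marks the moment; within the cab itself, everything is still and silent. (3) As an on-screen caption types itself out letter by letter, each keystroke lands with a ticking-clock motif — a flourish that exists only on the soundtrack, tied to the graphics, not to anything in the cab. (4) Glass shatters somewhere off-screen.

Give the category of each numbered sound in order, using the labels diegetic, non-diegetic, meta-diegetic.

diegetic, non-diegetic, non-diegetic, diegetic

(1) traffic is part of the location's real environment → diegetic.
(2) it's a sound-design accent with no in-world source; no one in the scene can hear it → non-diegetic.
Sound (3): the caption isn't part of the story world, so neither is the sound tied to it, so non-diegetic.
(4) an in-world source (glass); characters could hear it → diegetic.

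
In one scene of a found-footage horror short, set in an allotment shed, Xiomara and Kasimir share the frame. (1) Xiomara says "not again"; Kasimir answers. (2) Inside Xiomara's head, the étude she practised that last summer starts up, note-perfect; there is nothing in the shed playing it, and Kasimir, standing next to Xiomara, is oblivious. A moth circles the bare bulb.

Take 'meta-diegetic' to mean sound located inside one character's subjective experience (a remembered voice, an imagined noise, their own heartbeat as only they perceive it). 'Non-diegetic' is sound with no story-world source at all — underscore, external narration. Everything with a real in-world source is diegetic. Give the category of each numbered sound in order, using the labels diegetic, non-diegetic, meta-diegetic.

Sound (1): Xiomara is a character speaking aloud in the scene, so diegetic.
(2) is meta-diegetic: the music is a memory playing inside Xiomara's mind alone; no real-world source, Kasimir can't hear it.

diegetic, meta-diegetic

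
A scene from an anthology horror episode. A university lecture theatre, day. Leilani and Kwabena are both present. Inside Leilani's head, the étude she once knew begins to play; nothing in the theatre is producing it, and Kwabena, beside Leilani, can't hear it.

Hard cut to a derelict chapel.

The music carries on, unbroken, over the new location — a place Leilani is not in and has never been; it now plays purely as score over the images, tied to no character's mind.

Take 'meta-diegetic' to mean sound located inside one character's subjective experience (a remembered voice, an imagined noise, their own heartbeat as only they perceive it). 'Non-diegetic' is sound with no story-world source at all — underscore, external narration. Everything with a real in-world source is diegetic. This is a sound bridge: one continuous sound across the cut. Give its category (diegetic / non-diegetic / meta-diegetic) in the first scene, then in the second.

Scene one: the music exists only inside Leilani's mind; Kwabena can't hear it → meta-diegetic.
Scene two: it's detached from Leilani entirely and plays over unrelated images with no in-world source — conventional underscore → non-diegetic.

meta-diegetic, non-diegetic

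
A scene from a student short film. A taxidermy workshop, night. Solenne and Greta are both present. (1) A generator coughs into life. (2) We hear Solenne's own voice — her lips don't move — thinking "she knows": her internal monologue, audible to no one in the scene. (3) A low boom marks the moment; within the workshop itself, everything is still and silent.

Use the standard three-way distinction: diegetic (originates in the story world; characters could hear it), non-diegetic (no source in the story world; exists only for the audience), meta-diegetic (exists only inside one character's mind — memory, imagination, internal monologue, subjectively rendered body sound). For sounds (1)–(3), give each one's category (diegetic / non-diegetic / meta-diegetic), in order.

(1) a generator is a real object/event in the scene's world → diegetic.
(2) is meta-diegetic: it's Solenne's unspoken thought, heard only by the audience via her subjectivity.
(3) is non-diegetic: it's a sound-design accent with no in-world source; no one in the scene can hear it.

diegetic, meta-diegetic, non-diegetic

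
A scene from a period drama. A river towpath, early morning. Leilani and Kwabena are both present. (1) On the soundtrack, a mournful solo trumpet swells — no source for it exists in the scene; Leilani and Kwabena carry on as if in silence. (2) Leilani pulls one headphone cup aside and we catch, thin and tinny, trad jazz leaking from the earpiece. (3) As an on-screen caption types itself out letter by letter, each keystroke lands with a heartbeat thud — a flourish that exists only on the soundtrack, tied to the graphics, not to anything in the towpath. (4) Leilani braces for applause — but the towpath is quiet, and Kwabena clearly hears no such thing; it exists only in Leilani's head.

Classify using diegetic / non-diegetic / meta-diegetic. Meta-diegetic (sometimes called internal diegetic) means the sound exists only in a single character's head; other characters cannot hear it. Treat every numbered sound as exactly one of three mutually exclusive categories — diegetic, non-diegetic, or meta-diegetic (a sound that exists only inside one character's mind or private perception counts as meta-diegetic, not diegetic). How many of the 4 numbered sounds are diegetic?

Sound (1): score with no on-screen or off-screen source; it exists for the audience alone, so non-diegetic.
Sound (2): the headphones are an on-screen source, so diegetic.
(3) it accompanies on-screen graphics, not anything inside the story world → non-diegetic.
Sound (4): the sound is imagined by Leilani; nothing in the story world is producing it and Kwabena can't hear it, so meta-diegetic.
So 1 of the 4 is diegetic: (2).

1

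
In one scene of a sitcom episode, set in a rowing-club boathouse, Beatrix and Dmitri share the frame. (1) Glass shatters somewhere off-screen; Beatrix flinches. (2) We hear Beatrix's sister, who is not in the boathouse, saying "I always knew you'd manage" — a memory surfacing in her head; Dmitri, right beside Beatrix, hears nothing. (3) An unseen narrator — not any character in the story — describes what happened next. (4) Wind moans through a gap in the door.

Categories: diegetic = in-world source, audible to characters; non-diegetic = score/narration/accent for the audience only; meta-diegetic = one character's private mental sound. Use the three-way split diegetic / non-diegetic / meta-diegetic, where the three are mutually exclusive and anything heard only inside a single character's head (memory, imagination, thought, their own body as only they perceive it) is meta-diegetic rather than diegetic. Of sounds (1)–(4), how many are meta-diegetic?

1

(1) is diegetic: the sound comes from glass physically present in the location.
(2) is meta-diegetic: a remembered line, private to Beatrix — not present in the room, not audible to Dmitri.
Sound (3): external voice-over — not a character, not heard by anyone in the scene, so non-diegetic.
Sound (4): wind is part of the location's real environment, so diegetic.
So 1 of the 4 is meta-diegetic: (2).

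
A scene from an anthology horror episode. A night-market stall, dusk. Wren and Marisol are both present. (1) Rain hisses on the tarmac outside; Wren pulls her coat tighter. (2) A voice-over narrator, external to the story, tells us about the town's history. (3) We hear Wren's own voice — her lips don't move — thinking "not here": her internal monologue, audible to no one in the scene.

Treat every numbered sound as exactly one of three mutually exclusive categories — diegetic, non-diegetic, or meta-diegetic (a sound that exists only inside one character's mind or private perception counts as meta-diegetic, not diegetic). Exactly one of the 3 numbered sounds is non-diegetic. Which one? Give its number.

(1) is diegetic: rain is part of the location's real environment.
Sound (2): commentary laid over the scene from outside the fiction, so non-diegetic.
(3) it's Wren's unspoken thought, heard only by the audience via her subjectivity → meta-diegetic.
Only (2) is non-diegetic.

2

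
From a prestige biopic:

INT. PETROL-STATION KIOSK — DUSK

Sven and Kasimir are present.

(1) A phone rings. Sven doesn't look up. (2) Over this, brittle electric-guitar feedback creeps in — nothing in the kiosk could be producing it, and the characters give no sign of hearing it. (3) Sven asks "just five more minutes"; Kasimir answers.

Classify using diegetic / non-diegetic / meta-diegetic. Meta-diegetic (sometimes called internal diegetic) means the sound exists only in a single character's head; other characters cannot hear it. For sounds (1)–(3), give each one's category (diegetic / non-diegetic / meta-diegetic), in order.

diegetic, non-diegetic, diegetic

Sound (1): a phone is a real object/event in the scene's world, so diegetic.
Sound (2): score with no on-screen or off-screen source; it exists for the audience alone, so non-diegetic.
Sound (3): Sven is a character speaking aloud in the scene, so diegetic.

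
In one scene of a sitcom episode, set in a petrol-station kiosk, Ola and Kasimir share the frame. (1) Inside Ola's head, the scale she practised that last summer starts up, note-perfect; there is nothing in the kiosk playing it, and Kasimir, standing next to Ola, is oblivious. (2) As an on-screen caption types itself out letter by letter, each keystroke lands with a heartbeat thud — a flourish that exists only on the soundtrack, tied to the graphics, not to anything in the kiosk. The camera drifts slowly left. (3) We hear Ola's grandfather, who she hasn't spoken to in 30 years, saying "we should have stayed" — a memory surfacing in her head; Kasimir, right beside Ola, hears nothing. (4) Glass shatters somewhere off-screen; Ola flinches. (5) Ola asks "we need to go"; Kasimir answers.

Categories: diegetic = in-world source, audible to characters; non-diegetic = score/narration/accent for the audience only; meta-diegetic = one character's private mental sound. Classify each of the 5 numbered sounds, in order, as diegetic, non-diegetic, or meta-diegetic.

Sound (1): it lives in Ola's subjectivity, not in the kiosk, so meta-diegetic.
(2) is non-diegetic: it accompanies on-screen graphics, not anything inside the story world.
Sound (3): the voice is a memory playing only inside Ola's mind; Kasimir can't hear it, so meta-diegetic.
Sound (4): the sound comes from glass physically present in the location, so diegetic.
(5) is diegetic: spoken by a character present in the story world.

meta-diegetic, non-diegetic, meta-diegetic, diegetic, diegetic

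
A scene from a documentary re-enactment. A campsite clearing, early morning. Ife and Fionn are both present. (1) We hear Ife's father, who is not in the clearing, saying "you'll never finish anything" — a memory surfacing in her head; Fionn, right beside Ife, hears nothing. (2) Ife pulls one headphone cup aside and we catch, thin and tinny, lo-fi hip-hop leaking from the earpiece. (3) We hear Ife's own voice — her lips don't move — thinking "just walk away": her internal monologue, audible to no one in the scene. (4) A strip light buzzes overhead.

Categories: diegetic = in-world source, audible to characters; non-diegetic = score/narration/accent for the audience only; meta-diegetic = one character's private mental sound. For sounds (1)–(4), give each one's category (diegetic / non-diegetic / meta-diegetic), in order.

meta-diegetic, diegetic, meta-diegetic, diegetic

(1) the voice is a memory playing only inside Ife's mind; Fionn can't hear it → meta-diegetic.
(2) the headphones are an on-screen source → diegetic.
Sound (3): Ife's thought-voice: a private mental sound no other character can hear, so meta-diegetic.
Sound (4): a strip light is part of the location's real environment, so diegetic.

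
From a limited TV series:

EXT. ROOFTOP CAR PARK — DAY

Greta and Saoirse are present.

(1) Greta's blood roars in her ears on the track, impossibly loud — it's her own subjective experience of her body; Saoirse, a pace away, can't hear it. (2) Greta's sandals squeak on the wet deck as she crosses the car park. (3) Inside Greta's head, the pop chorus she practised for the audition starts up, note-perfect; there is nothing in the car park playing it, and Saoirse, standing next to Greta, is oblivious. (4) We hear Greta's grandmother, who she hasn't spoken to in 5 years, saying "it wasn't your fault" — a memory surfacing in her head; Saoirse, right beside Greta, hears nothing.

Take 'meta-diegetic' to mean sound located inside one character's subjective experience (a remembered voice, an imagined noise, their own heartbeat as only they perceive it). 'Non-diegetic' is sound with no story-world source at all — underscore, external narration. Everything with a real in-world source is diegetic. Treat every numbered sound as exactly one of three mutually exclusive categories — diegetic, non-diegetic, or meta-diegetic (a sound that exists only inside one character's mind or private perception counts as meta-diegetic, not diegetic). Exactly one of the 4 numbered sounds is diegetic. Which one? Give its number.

(1) point-of-audition from inside Greta's body; not a sound in the room → meta-diegetic.
(2) a character's body making contact with the set — an in-world sound → diegetic.
(3) is meta-diegetic: remembered music, private to Greta — Saoirse is oblivious because it isn't in the room.
(4) is meta-diegetic: it's Greta's recollection rendered as sound; the other character can't hear it.
Only (2) is diegetic.

2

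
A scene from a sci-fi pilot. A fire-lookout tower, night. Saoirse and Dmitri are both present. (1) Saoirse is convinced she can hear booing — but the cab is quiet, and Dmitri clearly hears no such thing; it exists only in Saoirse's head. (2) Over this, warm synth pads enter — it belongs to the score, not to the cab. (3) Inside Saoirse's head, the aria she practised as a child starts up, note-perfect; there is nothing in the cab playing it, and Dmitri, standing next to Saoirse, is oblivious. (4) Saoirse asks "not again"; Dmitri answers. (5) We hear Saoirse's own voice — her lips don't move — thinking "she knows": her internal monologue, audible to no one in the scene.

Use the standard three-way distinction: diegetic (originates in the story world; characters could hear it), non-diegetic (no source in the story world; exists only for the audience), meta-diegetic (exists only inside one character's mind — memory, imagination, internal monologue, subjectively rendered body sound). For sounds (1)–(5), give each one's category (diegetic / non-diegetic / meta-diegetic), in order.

meta-diegetic, non-diegetic, meta-diegetic, diegetic, meta-diegetic

Sound (1): Saoirse alone 'hears' it — an imagined sound, not present in the space, so meta-diegetic.
Sound (2): nothing in the cab produces it and the characters don't hear it — pure soundtrack, so non-diegetic.
(3) remembered music, private to Saoirse — Dmitri is oblivious because it isn't in the room → meta-diegetic.
Sound (4): Saoirse is a character speaking aloud in the scene, so diegetic.
(5) is meta-diegetic: Saoirse's thought-voice: a private mental sound no other character can hear.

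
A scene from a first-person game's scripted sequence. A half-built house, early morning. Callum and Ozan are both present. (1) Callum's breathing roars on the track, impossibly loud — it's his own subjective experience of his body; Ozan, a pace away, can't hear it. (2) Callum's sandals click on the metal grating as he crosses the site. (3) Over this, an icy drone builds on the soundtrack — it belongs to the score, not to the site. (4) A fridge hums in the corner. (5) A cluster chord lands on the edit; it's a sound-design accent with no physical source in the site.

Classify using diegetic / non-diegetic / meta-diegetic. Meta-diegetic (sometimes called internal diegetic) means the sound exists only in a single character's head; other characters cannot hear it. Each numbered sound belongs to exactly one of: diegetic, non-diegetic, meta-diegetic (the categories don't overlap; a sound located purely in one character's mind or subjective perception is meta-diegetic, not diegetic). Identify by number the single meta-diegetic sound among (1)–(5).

(1) it's Callum's internal bodily sensation rendered as sound; only Callum 'hears' it → meta-diegetic.
Sound (2): it's the physical sound of Callum moving in the space, so diegetic.
(3) is non-diegetic: it has no source in the story world and no character can hear it — it's underscore.
(4) is diegetic: ambient/room sound belonging to the story's physical space.
(5) an editorial stinger — it belongs to the cut, not the story world → non-diegetic.
Only (1) is meta-diegetic.

1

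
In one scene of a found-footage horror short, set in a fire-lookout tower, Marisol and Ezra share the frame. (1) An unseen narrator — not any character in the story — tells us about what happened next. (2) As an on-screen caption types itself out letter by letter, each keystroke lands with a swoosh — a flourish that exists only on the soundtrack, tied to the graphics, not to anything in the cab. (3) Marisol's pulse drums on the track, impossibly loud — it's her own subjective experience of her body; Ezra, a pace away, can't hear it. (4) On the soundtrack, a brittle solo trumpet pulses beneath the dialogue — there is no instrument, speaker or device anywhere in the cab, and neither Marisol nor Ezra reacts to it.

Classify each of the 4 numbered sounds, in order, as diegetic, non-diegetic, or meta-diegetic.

non-diegetic, non-diegetic, meta-diegetic, non-diegetic

Sound (1): commentary laid over the scene from outside the fiction, so non-diegetic.
(2) is non-diegetic: the caption isn't part of the story world, so neither is the sound tied to it.
(3) is meta-diegetic: point-of-audition from inside Marisol's body; not a sound in the room.
(4) is non-diegetic: nothing in the cab produces it and the characters don't hear it — pure soundtrack.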